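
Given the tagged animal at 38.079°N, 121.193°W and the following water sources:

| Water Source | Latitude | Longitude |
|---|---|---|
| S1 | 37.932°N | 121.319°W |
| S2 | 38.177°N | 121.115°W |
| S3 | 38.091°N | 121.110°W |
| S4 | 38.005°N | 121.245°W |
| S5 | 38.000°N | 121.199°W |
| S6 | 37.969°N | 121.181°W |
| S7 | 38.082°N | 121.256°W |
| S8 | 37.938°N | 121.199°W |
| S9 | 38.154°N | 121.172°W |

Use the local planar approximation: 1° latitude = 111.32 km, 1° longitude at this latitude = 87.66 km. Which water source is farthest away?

Distances from 38.079°N, 121.193°W:
S1: 19.743 km
S2: 12.875 km
S3: 7.397 km
S4: 9.415 km
S5: 8.810 km
S6: 12.290 km
S7: 5.533 km
S8: 15.705 km
S9: 8.550 km
Maximum: S1 at 19.743 km.

S1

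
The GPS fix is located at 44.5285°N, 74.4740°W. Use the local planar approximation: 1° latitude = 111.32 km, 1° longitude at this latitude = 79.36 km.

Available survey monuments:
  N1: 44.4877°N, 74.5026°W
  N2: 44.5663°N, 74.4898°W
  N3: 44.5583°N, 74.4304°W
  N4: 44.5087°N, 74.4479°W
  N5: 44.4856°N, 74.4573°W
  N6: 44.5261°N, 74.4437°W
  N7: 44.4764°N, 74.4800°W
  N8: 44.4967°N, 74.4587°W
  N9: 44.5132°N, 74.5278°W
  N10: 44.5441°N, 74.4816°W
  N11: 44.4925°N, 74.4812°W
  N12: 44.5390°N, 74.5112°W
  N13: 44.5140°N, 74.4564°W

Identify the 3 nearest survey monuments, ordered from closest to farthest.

N10, N13, N6

Distances from 44.5285°N, 74.4740°W:
N1: 5.0774 km
N2: 4.3907 km
N3: 4.7934 km
N4: 3.0246 km
N5: 4.9561 km
N6: 2.4194 km
N7: 5.8193 km
N8: 3.7424 km
N9: 4.5967 km
N10: 1.8383 km
N11: 4.0480 km
N12: 3.1752 km
N13: 2.1346 km
Sorted: N10 (1.8383 km) < N13 (2.1346 km) < N6 (2.4194 km) < N4 (3.0246 km) < N12 (3.1752 km) < …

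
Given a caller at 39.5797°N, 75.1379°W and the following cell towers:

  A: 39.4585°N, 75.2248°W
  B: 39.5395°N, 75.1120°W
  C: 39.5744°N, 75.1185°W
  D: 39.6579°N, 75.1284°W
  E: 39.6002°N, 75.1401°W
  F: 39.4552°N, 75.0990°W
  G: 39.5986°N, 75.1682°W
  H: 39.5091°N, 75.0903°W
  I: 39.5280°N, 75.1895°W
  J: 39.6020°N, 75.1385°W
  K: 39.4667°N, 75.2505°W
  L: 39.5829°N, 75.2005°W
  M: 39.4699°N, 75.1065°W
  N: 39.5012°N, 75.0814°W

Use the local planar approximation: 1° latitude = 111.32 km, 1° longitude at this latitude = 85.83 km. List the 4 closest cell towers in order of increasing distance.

C, E, J, G

Distances from 39.5797°N, 75.1379°W:
A: 15.4164 km
B: 4.9968 km
C: 1.7665 km
D: 8.7433 km
E: 2.2899 km
F: 14.2558 km
G: 3.3451 km
H: 8.8577 km
I: 7.2620 km
J: 2.4830 km
K: 15.8631 km
L: 5.3848 km
M: 12.5165 km
N: 9.9940 km
Sorted: C (1.7665 km) < E (2.2899 km) < J (2.4830 km) < G (3.3451 km) < B (4.9968 km) < L (5.3848 km) < …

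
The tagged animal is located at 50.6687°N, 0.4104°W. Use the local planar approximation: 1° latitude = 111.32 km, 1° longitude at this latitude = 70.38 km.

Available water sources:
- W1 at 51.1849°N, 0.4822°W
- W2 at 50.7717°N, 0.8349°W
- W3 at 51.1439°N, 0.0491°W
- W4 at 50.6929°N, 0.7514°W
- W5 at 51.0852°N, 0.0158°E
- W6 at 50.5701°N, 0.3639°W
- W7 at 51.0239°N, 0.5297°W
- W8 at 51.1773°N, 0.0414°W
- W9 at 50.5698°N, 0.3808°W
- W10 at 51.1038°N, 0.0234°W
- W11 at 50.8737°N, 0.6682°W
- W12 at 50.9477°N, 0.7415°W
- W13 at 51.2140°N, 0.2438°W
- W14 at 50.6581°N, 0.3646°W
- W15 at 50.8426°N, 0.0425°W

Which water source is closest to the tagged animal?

W14

Distances from 50.6687°N, 0.4104°W:
W1: √((0.5162·111.32)² + (-0.0718·70.38)²) = √(3302.040501 + 25.535679) = 57.6851 km
W2: √((0.1030·111.32)² + (-0.4245·70.38)²) = √(131.468239 + 892.593899) = 32.0010 km
W3: √((0.4752·111.32)² + (0.3613·70.38)²) = √(2798.332132 + 646.598136) = 58.6935 km
W4: √((0.0242·111.32)² + (-0.3410·70.38)²) = √(7.257334 + 575.979840) = 24.1503 km
W5: √((0.4165·111.32)² + (0.4262·70.38)²) = √(2149.692824 + 899.757376) = 55.2218 km
W6: √((-0.0986·111.32)² + (0.0465·70.38)²) = √(120.475913 + 10.710369) = 11.4537 km
W7: √((0.3552·111.32)² + (-0.1193·70.38)²) = √(1563.479926 + 70.498425) = 40.4225 km
W8: √((0.5086·111.32)² + (0.3690·70.38)²) = √(3205.524547 + 674.452327) = 62.2895 km
W9: √((-0.0989·111.32)² + (0.0296·70.38)²) = √(121.210147 + 4.339922) = 11.2049 km
W10: √((0.4351·111.32)² + (0.3870·70.38)²) = √(2345.981386 + 741.857437) = 55.5683 km
W11: √((0.2050·111.32)² + (-0.2578·70.38)²) = √(520.779784 + 329.203430) = 29.1545 km
W12: √((0.2790·111.32)² + (-0.3311·70.38)²) = √(964.616757 + 543.021327) = 38.8283 km
W13: √((0.5453·111.32)² + (0.1666·70.38)²) = √(3684.829442 + 137.482848) = 61.8249 km
W14: √((-0.0106·111.32)² + (0.0458·70.38)²) = √(1.392381 + 10.390333) = 3.4326 km
W15: √((0.1739·111.32)² + (0.3679·70.38)²) = √(374.753381 + 670.437195) = 32.3294 km
Minimum: W14 at 3.4326 km.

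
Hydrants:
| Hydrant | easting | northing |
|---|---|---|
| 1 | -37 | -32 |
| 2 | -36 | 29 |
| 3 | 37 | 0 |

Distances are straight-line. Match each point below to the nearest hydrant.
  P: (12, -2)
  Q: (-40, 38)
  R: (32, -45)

P→3; Q→2; R→3

P at (12, -2):
  1: √((-49)² + (-30)²) = √(2401.000 + 900.000) = 57.5
  2: √((-48)² + (31)²) = √(2304.000 + 961.000) = 57.1
  3: √((25)² + (2)²) = √(625.000 + 4.000) = 25.1
  → nearest: 3 (25.1)
Q at (-40, 38):
  1: √((3)² + (-70)²) = √(9.000 + 4900.000) = 70.1
  2: √((4)² + (-9)²) = √(16.000 + 81.000) = 9.8
  3: √((77)² + (-38)²) = √(5929.000 + 1444.000) = 85.9
  → nearest: 2 (9.8)
R at (32, -45):
  1: √((-69)² + (13)²) = √(4761.000 + 169.000) = 70.2
  2: √((-68)² + (74)²) = √(4624.000 + 5476.000) = 100.5
  3: √((5)² + (45)²) = √(25.000 + 2025.000) = 45.3
  → nearest: 3 (45.3)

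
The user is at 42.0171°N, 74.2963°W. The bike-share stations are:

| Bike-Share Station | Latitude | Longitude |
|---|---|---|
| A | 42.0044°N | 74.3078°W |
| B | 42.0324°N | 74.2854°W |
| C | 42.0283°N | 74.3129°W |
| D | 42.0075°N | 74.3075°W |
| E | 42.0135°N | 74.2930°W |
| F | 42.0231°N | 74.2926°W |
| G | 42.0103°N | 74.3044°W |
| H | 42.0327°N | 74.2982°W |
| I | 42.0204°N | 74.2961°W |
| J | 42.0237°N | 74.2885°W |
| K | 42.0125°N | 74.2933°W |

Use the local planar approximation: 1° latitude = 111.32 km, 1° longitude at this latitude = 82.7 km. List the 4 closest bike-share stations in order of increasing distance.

Distances from 42.0171°N, 74.2963°W:
A: √((-0.0127·111.32)² + (-0.0115·82.7)²) = √(1.998729 + 0.904496) = 1.7039 km
B: √((0.0153·111.32)² + (0.0109·82.7)²) = √(2.900877 + 0.812576) = 1.9270 km
C: √((0.0112·111.32)² + (-0.0166·82.7)²) = √(1.554470 + 1.884635) = 1.8545 km
D: √((-0.0096·111.32)² + (-0.0112·82.7)²) = √(1.142060 + 0.857921) = 1.4142 km
E: √((-0.0036·111.32)² + (0.0033·82.7)²) = √(0.160602 + 0.074480) = 0.4849 km
F: √((0.0060·111.32)² + (0.0037·82.7)²) = √(0.446117 + 0.093630) = 0.7347 km
G: √((-0.0068·111.32)² + (-0.0081·82.7)²) = √(0.573013 + 0.448726) = 1.0108 km
H: √((0.0156·111.32)² + (-0.0019·82.7)²) = √(3.015752 + 0.024690) = 1.7437 km
I: √((0.0033·111.32)² + (0.0002·82.7)²) = √(0.134950 + 0.000274) = 0.3677 km
J: √((0.0066·111.32)² + (0.0078·82.7)²) = √(0.539802 + 0.416102) = 0.9777 km
K: √((-0.0046·111.32)² + (0.0030·82.7)²) = √(0.262218 + 0.061554) = 0.5690 km
Sorted: I (0.3677 km) < E (0.4849 km) < K (0.5690 km) < F (0.7347 km) < J (0.9777 km) < G (1.0108 km) < …

I, E, K, F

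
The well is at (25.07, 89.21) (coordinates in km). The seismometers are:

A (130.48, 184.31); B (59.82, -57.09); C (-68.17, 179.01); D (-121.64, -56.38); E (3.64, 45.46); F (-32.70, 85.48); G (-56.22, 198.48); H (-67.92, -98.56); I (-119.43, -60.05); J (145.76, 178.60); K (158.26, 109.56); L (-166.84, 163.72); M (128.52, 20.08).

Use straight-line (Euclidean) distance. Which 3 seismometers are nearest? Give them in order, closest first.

Distances from (25.07, 89.21):
A: 141.97 km
B: 150.37 km
C: 129.45 km
D: 206.69 km
E: 48.72 km
F: 57.89 km
G: 136.19 km
H: 209.53 km
I: 207.75 km
J: 150.19 km
K: 134.74 km
L: 205.87 km
M: 124.42 km
Sorted: E (48.72 km) < F (57.89 km) < M (124.42 km) < C (129.45 km) < K (134.74 km) < …

E, F, M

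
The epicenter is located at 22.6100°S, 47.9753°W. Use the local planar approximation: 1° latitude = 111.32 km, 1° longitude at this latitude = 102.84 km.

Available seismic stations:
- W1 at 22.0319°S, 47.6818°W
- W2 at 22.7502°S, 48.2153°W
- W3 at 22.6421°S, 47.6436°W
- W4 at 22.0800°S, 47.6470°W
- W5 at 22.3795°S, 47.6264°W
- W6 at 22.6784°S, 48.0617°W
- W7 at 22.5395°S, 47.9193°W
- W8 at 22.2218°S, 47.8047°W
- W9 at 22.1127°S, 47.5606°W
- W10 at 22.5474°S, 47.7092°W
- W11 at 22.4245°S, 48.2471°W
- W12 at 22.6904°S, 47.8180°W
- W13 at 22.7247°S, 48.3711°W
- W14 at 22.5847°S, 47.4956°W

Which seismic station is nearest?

W7

Distances from 22.6100°S, 47.9753°W:
W1: √((0.5781·111.32)² + (0.2935·102.84)²) = √(4141.449157 + 911.046087) = 71.0809 km
W2: √((-0.1402·111.32)² + (-0.2400·102.84)²) = √(243.580447 + 609.181379) = 29.2021 km
W3: √((-0.0321·111.32)² + (0.3317·102.84)²) = √(12.768987 + 1163.630454) = 34.2987 km
W4: √((0.5300·111.32)² + (0.3283·102.84)²) = √(3480.952800 + 1139.897763) = 67.9768 km
W5: √((0.2305·111.32)² + (0.3489·102.84)²) = √(658.397624 + 1287.437263) = 44.1116 km
W6: √((-0.0684·111.32)² + (-0.0864·102.84)²) = √(57.977382 + 78.949907) = 11.7016 km
W7: √((0.0705·111.32)² + (0.0560·102.84)²) = √(61.592046 + 33.166542) = 9.7344 km
W8: √((0.3882·111.32)² + (0.1706·102.84)²) = √(1867.486442 + 307.809621) = 46.6401 km
W9: √((0.4973·111.32)² + (0.4147·102.84)²) = √(3064.667154 + 1818.830409) = 69.8820 km
W10: √((0.0626·111.32)² + (0.2661·102.84)²) = √(48.561832 + 748.882850) = 28.2391 km
W11: √((0.1855·111.32)² + (-0.2718·102.84)²) = √(426.416718 + 781.309384) = 34.7524 km
W12: √((-0.0804·111.32)² + (0.1573·102.84)²) = √(80.104791 + 261.686658) = 18.4876 km
W13: √((-0.1147·111.32)² + (-0.3958·102.84)²) = √(163.032141 + 1656.821477) = 42.6597 km
W14: √((0.0253·111.32)² + (0.4797·102.84)²) = √(7.932086 + 2433.680559) = 49.4127 km
Minimum: W7 at 9.7344 km.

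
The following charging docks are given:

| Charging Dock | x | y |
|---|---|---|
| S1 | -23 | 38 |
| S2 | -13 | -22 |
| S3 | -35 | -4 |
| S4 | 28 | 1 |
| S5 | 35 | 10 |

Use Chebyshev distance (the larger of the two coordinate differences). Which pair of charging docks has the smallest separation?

Pairwise distances:
S4–S5: max(|7|, |9|) = 9
S2–S3: max(|-22|, |18|) = 22
S2–S4: max(|41|, |23|) = 41
S1–S3: max(|-12|, |-42|) = 42
S2–S5: max(|48|, |32|) = 48
S1–S4: max(|51|, |-37|) = 51
S1–S5: max(|58|, |-28|) = 58
S1–S2: max(|10|, |-60|) = 60
S3–S4: max(|63|, |5|) = 63
S3–S5: max(|70|, |14|) = 70
Closest pair: S4–S5 at 9.

S4 and S5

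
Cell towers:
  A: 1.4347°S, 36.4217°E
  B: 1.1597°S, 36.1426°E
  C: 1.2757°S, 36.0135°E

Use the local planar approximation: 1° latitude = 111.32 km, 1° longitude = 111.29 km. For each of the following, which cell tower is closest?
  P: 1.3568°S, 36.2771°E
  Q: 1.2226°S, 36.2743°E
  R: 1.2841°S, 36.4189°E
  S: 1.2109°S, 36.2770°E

P→A; Q→B; R→A; S→B

P at 1.3568°S, 36.2771°E:
  A: 18.2803 km
  B: 26.5607 km
  C: 30.6938 km
  → nearest: A (18.2803 km)
Q at 1.2226°S, 36.2743°E:
  A: 28.7502 km
  B: 16.2435 km
  C: 29.6202 km
  → nearest: B (16.2435 km)
R at 1.2841°S, 36.4189°E:
  A: 16.7677 km
  B: 33.7239 km
  C: 45.1267 km
  → nearest: A (16.7677 km)
S at 1.2109°S, 36.2770°E:
  A: 29.6649 km
  B: 16.0065 km
  C: 30.1991 km
  → nearest: B (16.0065 km)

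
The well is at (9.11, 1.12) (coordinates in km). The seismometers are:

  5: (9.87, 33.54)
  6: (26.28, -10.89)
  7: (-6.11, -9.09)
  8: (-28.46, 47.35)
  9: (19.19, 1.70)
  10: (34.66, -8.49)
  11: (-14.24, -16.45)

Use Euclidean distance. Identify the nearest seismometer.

9

Distances from (9.11, 1.12):
5: 32.43 km
6: 20.95 km
7: 18.33 km
8: 59.57 km
9: 10.10 km
10: 27.30 km
11: 29.22 km
Minimum: 9 at 10.10 km.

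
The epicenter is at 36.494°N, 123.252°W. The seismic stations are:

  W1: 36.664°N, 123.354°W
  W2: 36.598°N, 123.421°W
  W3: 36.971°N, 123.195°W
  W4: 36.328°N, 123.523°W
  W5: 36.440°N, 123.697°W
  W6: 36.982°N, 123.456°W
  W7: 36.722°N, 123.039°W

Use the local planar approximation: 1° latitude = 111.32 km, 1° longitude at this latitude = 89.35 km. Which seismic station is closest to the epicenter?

W2

Distances from 36.494°N, 123.252°W:
W1: √((0.170·111.32)² + (-0.102·89.35)²) = √(358.13292 + 83.05953) = 21.005 km
W2: √((0.104·111.32)² + (-0.169·89.35)²) = √(134.03341 + 228.01453) = 19.028 km
W3: √((0.477·111.32)² + (0.057·89.35)²) = √(2819.57177 + 25.93814) = 53.343 km
W4: √((-0.166·111.32)² + (-0.271·89.35)²) = √(341.47788 + 586.31053) = 30.460 km
W5: √((-0.054·111.32)² + (-0.445·89.35)²) = √(36.13549 + 1580.91724) = 40.213 km
W6: √((0.488·111.32)² + (-0.204·89.35)²) = √(2951.11436 + 332.23811) = 57.301 km
W7: √((0.228·111.32)² + (0.213·89.35)²) = √(644.19313 + 362.19990) = 31.724 km
Minimum: W2 at 19.028 km.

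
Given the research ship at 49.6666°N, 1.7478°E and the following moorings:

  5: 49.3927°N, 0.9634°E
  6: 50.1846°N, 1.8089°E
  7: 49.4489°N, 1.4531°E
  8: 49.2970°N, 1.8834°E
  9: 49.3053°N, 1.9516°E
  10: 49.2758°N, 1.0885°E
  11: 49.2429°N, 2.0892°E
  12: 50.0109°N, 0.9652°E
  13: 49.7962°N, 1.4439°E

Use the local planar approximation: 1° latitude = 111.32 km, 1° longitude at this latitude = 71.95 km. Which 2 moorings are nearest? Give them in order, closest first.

Distances from 49.6666°N, 1.7478°E:
5: 64.1473 km
6: 57.8311 km
7: 32.2009 km
8: 42.2848 km
9: 42.8095 km
10: 64.3647 km
11: 53.1793 km
12: 68.1146 km
13: 26.1963 km
Sorted: 13 (26.1963 km) < 7 (32.2009 km) < 8 (42.2848 km) < 9 (42.8095 km) < …

13, 7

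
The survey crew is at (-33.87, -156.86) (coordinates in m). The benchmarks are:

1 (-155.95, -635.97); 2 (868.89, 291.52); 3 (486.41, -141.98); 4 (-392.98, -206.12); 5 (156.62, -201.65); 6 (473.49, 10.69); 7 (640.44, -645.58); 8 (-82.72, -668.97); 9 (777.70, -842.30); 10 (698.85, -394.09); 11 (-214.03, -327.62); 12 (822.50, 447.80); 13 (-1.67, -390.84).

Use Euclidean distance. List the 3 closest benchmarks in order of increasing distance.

Distances from (-33.87, -156.86):
1: √((-122.08)² + (-479.11)²) = √(14903.5264 + 229546.3921) = 494.42 m
2: √((902.76)² + (448.38)²) = √(814975.6176 + 201044.6244) = 1007.98 m
3: √((520.28)² + (14.88)²) = √(270691.2784 + 221.4144) = 520.49 m
4: √((-359.11)² + (-49.26)²) = √(128959.9921 + 2426.5476) = 362.47 m
5: √((190.49)² + (-44.79)²) = √(36286.4401 + 2006.1441) = 195.68 m
6: √((507.36)² + (167.55)²) = √(257414.1696 + 28073.0025) = 534.31 m
7: √((674.31)² + (-488.72)²) = √(454693.9761 + 238847.2384) = 832.79 m
8: √((-48.85)² + (-512.11)²) = √(2386.3225 + 262256.6521) = 514.43 m
9: √((811.57)² + (-685.44)²) = √(658645.8649 + 469827.9936) = 1062.30 m
10: √((732.72)² + (-237.23)²) = √(536878.5984 + 56278.0729) = 770.17 m
11: √((-180.16)² + (-170.76)²) = √(32457.6256 + 29158.9776) = 248.23 m
12: √((856.37)² + (604.66)²) = √(733369.5769 + 365613.7156) = 1048.32 m
13: √((32.20)² + (-233.98)²) = √(1036.8400 + 54746.6404) = 236.19 m
Sorted: 5 (195.68 m) < 13 (236.19 m) < 11 (248.23 m) < 4 (362.47 m) < 1 (494.42 m) < …

5, 13, 11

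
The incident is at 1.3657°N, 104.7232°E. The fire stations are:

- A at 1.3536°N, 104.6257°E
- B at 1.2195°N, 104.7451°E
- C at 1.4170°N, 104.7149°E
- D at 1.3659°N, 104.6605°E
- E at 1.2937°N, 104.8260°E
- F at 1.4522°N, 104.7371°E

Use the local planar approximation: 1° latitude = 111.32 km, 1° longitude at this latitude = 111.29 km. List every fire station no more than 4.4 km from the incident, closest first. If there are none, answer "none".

none

Distances from 1.3657°N, 104.7232°E:
A: 10.9341 km
B: 16.4565 km
C: 5.7849 km
D: 6.9779 km
E: 13.9688 km
F: 9.7526 km
Threshold 4.4 km: none within range.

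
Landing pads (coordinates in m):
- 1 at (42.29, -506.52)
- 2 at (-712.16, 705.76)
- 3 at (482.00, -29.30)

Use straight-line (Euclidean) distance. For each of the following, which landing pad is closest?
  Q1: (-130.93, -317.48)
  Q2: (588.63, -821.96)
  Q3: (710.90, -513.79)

Q1 at (-130.93, -317.48):
  1: √((173.22)² + (-189.04)²) = √(30005.1684 + 35736.1216) = 256.40 m
  2: √((-581.23)² + (1023.24)²) = √(337828.3129 + 1047020.0976) = 1176.80 m
  3: √((612.93)² + (288.18)²) = √(375683.1849 + 83047.7124) = 677.30 m
  → nearest: 1 (256.40 m)
Q2 at (588.63, -821.96):
  1: √((-546.34)² + (315.44)²) = √(298487.3956 + 99502.3936) = 630.86 m
  2: √((-1300.79)² + (1527.72)²) = √(1692054.6241 + 2333928.3984) = 2006.49 m
  3: √((-106.63)² + (792.66)²) = √(11369.9569 + 628309.8756) = 799.80 m
  → nearest: 1 (630.86 m)
Q3 at (710.90, -513.79):
  1: √((-668.61)² + (7.27)²) = √(447039.3321 + 52.8529) = 668.65 m
  2: √((-1423.06)² + (1219.55)²) = √(2025099.7636 + 1487302.2025) = 1874.14 m
  3: √((-228.90)² + (484.49)²) = √(52395.2100 + 234730.5601) = 535.84 m
  → nearest: 3 (535.84 m)

Q1→1; Q2→1; Q3→3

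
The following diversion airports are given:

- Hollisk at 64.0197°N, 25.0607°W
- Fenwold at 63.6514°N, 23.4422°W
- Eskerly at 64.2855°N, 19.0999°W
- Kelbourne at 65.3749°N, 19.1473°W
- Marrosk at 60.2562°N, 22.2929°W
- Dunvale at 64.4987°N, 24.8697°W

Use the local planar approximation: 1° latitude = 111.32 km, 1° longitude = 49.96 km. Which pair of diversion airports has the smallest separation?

Pairwise distances:
Hollisk–Dunvale: 54.1694 km
Hollisk–Fenwold: 90.6604 km
Fenwold–Dunvale: 118.2488 km
Eskerly–Kelbourne: 121.2951 km
Fenwold–Eskerly: 228.1364 km
Fenwold–Kelbourne: 287.8401 km
Eskerly–Dunvale: 289.2346 km
Hollisk–Eskerly: 299.2679 km
Kelbourne–Dunvale: 302.0720 km
Hollisk–Kelbourne: 331.7227 km
Fenwold–Marrosk: 382.2904 km
Hollisk–Marrosk: 441.1832 km
Eskerly–Marrosk: 476.0641 km
Marrosk–Dunvale: 489.5069 km
Kelbourne–Marrosk: 591.0880 km
Closest pair: Hollisk–Dunvale at 54.1694 km.

Hollisk and Dunvale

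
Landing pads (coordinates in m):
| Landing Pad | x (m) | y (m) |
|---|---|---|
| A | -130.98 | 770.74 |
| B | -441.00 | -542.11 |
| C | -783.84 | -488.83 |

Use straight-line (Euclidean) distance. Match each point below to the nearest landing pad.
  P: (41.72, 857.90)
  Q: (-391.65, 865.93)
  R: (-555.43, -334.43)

P at (41.72, 857.90):
  A: 193.45 m
  B: 1480.89 m
  C: 1579.63 m
  → nearest: A (193.45 m)
Q at (-391.65, 865.93):
  A: 277.51 m
  B: 1408.90 m
  C: 1410.39 m
  → nearest: A (277.51 m)
R at (-555.43, -334.43):
  A: 1183.87 m
  B: 237.12 m
  C: 275.70 m
  → nearest: B (237.12 m)

P→A; Q→A; R→B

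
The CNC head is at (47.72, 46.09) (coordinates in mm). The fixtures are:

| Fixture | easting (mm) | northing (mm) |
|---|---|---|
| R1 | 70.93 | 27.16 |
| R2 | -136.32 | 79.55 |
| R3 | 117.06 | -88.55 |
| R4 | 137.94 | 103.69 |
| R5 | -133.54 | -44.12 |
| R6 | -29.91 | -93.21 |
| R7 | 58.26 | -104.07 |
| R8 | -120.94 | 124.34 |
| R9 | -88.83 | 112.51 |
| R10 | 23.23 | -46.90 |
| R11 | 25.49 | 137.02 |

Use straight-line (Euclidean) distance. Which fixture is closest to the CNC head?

R1

Distances from (47.72, 46.09):
R1: √((23.21)² + (-18.93)²) = √(538.7041 + 358.3449) = 29.95 mm
R2: √((-184.04)² + (33.46)²) = √(33870.7216 + 1119.5716) = 187.06 mm
R3: √((69.34)² + (-134.64)²) = √(4808.0356 + 18127.9296) = 151.45 mm
R4: √((90.22)² + (57.60)²) = √(8139.6484 + 3317.7600) = 107.04 mm
R5: √((-181.26)² + (-90.21)²) = √(32855.1876 + 8137.8441) = 202.47 mm
R6: √((-77.63)² + (-139.30)²) = √(6026.4169 + 19404.4900) = 159.47 mm
R7: √((10.54)² + (-150.16)²) = √(111.0916 + 22548.0256) = 150.53 mm
R8: √((-168.66)² + (78.25)²) = √(28446.1956 + 6123.0625) = 185.93 mm
R9: √((-136.55)² + (66.42)²) = √(18645.9025 + 4411.6164) = 151.85 mm
R10: √((-24.49)² + (-92.99)²) = √(599.7601 + 8647.1401) = 96.16 mm
R11: √((-22.23)² + (90.93)²) = √(494.1729 + 8268.2649) = 93.61 mm
Minimum: R1 at 29.95 mm.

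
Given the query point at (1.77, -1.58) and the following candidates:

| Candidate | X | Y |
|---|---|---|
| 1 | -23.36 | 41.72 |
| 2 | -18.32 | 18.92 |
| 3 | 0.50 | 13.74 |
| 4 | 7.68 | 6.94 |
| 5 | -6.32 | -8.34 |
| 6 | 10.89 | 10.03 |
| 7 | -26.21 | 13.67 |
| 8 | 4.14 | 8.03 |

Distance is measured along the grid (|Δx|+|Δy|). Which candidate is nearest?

Distances from (1.77, -1.58):
1: |-25.13| + |43.30| = 25.13 + 43.30 = 68.43
2: |-20.09| + |20.50| = 20.09 + 20.50 = 40.59
3: |-1.27| + |15.32| = 1.27 + 15.32 = 16.59
4: |5.91| + |8.52| = 5.91 + 8.52 = 14.43
5: |-8.09| + |-6.76| = 8.09 + 6.76 = 14.85
6: |9.12| + |11.61| = 9.12 + 11.61 = 20.73
7: |-27.98| + |15.25| = 27.98 + 15.25 = 43.23
8: |2.37| + |9.61| = 2.37 + 9.61 = 11.98
Minimum: 8 at 11.98.

8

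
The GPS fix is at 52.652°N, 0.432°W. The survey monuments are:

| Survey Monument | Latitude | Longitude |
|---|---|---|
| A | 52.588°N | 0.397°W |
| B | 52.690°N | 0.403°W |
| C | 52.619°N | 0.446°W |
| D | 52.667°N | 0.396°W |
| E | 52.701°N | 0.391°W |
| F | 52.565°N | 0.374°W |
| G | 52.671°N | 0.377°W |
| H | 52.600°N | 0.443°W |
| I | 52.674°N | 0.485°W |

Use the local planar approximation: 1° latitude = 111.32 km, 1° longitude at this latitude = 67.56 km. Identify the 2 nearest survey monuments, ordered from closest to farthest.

Distances from 52.652°N, 0.432°W:
A: √((-0.064·111.32)² + (0.035·67.56)²) = √(50.75822 + 5.59133) = 7.507 km
B: √((0.038·111.32)² + (0.029·67.56)²) = √(17.89425 + 3.83862) = 4.662 km
C: √((-0.033·111.32)² + (-0.014·67.56)²) = √(13.49504 + 0.89461) = 3.793 km
D: √((0.015·111.32)² + (0.036·67.56)²) = √(2.78823 + 5.91540) = 2.950 km
E: √((0.049·111.32)² + (0.041·67.56)²) = √(29.75353 + 7.67268) = 6.118 km
F: √((-0.087·111.32)² + (0.058·67.56)²) = √(93.79613 + 15.35449) = 10.448 km
G: √((0.019·111.32)² + (0.055·67.56)²) = √(4.47356 + 13.80717) = 4.276 km
H: √((-0.052·111.32)² + (-0.011·67.56)²) = √(33.50835 + 0.55229) = 5.836 km
I: √((0.022·111.32)² + (-0.053·67.56)²) = √(5.99780 + 12.82127) = 4.338 km
Sorted: D (2.950 km) < C (3.793 km) < G (4.276 km) < I (4.338 km) < …

D, C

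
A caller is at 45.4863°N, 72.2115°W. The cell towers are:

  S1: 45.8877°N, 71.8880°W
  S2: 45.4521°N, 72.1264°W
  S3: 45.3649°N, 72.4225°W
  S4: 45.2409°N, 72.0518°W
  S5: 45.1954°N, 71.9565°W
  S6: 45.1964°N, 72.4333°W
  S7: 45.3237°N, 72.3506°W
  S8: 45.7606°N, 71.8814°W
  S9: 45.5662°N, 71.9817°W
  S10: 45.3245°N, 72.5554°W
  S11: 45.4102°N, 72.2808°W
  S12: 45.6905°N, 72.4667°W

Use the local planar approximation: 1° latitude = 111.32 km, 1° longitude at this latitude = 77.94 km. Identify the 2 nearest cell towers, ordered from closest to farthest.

Distances from 45.4863°N, 72.2115°W:
S1: √((0.4014·111.32)² + (0.3235·77.94)²) = √(1996.646272 + 635.725121) = 51.3066 km
S2: √((-0.0342·111.32)² + (0.0851·77.94)²) = √(14.494345 + 43.992630) = 7.6477 km
S3: √((-0.1214·111.32)² + (-0.2110·77.94)²) = √(182.634899 + 270.449208) = 21.2858 km
S4: √((-0.2454·111.32)² + (0.1597·77.94)²) = √(746.269190 + 154.928257) = 30.0200 km
S5: √((-0.2909·111.32)² + (0.2550·77.94)²) = √(1048.657912 + 395.003700) = 37.9955 km
S6: √((-0.2899·111.32)² + (-0.2218·77.94)²) = √(1041.460556 + 298.843550) = 36.6102 km
S7: √((-0.1626·111.32)² + (-0.1391·77.94)²) = √(327.632879 + 117.537125) = 21.0991 km
S8: √((0.2743·111.32)² + (0.3301·77.94)²) = √(932.390866 + 661.929675) = 39.9289 km
S9: √((0.0799·111.32)² + (0.2298·77.94)²) = √(79.111561 + 320.790022) = 19.9975 km
S10: √((-0.1618·111.32)² + (-0.3439·77.94)²) = √(324.416870 + 718.431150) = 32.2932 km
S11: √((-0.0761·111.32)² + (-0.0693·77.94)²) = √(71.765499 + 29.173415) = 10.0468 km
S12: √((0.2042·111.32)² + (-0.2552·77.94)²) = √(516.723093 + 395.623557) = 30.2051 km
Sorted: S2 (7.6477 km) < S11 (10.0468 km) < S9 (19.9975 km) < S7 (21.0991 km) < …

S2, S11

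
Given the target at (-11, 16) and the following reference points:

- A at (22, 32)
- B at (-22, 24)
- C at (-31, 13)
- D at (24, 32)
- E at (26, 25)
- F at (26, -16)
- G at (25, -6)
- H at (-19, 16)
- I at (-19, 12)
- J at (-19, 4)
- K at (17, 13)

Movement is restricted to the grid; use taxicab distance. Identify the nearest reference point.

H

Distances from (-11, 16):
A: |33| + |16| = 33 + 16 = 49
B: |-11| + |8| = 11 + 8 = 19
C: |-20| + |-3| = 20 + 3 = 23
D: |35| + |16| = 35 + 16 = 51
E: |37| + |9| = 37 + 9 = 46
F: |37| + |-32| = 37 + 32 = 69
G: |36| + |-22| = 36 + 22 = 58
H: |-8| + |0| = 8 + 0 = 8
I: |-8| + |-4| = 8 + 4 = 12
J: |-8| + |-12| = 8 + 12 = 20
K: |28| + |-3| = 28 + 3 = 31
Minimum: H at 8.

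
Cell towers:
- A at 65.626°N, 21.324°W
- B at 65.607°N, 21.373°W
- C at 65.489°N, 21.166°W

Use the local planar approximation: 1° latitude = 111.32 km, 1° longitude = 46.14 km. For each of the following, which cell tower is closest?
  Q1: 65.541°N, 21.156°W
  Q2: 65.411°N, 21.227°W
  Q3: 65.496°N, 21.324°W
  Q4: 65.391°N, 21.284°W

Q1 at 65.541°N, 21.156°W:
  A: √((0.085·111.32)² + (-0.168·46.14)²) = √(89.53323 + 60.08606) = 12.232 km
  B: √((0.066·111.32)² + (-0.217·46.14)²) = √(53.98017 + 100.24775) = 12.419 km
  C: √((-0.052·111.32)² + (-0.010·46.14)²) = √(33.50835 + 0.21289) = 5.807 km
  → nearest: C (5.807 km)
Q2 at 65.411°N, 21.227°W:
  A: √((0.215·111.32)² + (-0.097·46.14)²) = √(572.82678 + 20.03082) = 24.349 km
  B: √((0.196·111.32)² + (-0.146·46.14)²) = √(476.05654 + 45.37962) = 22.835 km
  C: √((0.078·111.32)² + (0.061·46.14)²) = √(75.39379 + 7.92164) = 9.128 km
  → nearest: C (9.128 km)
Q3 at 65.496°N, 21.324°W:
  A: √((0.130·111.32)² + (0.000·46.14)²) = √(209.42721 + 0.00000) = 14.472 km
  B: √((0.111·111.32)² + (-0.049·46.14)²) = √(152.68359 + 5.11149) = 12.562 km
  C: √((-0.007·111.32)² + (0.158·46.14)²) = √(0.60721 + 53.14585) = 7.332 km
  → nearest: C (7.332 km)
Q4 at 65.391°N, 21.284°W:
  A: √((0.235·111.32)² + (-0.040·46.14)²) = √(684.35606 + 3.40624) = 26.225 km
  B: √((0.216·111.32)² + (-0.089·46.14)²) = √(578.16780 + 16.86301) = 24.393 km
  C: √((0.098·111.32)² + (0.118·46.14)²) = √(119.01414 + 29.64280) = 12.192 km
  → nearest: C (12.192 km)

Q1→C; Q2→C; Q3→C; Q4→C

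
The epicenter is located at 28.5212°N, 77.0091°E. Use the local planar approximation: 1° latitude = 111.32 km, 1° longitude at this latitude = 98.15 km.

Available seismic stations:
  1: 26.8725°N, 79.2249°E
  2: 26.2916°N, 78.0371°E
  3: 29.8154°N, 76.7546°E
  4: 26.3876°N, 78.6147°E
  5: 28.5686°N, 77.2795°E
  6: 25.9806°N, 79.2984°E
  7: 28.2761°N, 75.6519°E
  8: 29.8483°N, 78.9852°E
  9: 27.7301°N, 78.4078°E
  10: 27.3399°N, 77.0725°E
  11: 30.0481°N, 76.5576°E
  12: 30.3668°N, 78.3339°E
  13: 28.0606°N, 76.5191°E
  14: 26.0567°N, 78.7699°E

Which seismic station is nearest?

5

Distances from 28.5212°N, 77.0091°E:
1: 284.5740 km
2: 267.9239 km
3: 146.2198 km
4: 285.0379 km
5: 27.0592 km
6: 361.2128 km
7: 135.9747 km
8: 243.8098 km
9: 163.1010 km
10: 131.6495 km
11: 175.6563 km
12: 243.1423 km
13: 70.2994 km
14: 324.2445 km
Minimum: 5 at 27.0592 km.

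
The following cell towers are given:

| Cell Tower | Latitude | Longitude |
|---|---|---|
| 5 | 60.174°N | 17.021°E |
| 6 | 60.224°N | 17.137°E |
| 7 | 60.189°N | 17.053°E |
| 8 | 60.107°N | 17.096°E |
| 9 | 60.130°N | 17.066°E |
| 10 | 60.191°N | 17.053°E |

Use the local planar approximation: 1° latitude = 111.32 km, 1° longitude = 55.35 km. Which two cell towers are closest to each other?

7 and 10

Pairwise distances:
7–10: √((0.002·111.32)² + (0.000·55.35)²) = √(0.04957 + 0.00000) = 0.223 km
5–7: √((0.015·111.32)² + (0.032·55.35)²) = √(2.78823 + 3.13715) = 2.434 km
5–10: √((0.017·111.32)² + (0.032·55.35)²) = √(3.58133 + 3.13715) = 2.592 km
8–9: √((0.023·111.32)² + (-0.030·55.35)²) = √(6.55544 + 2.75726) = 3.052 km
5–9: √((-0.044·111.32)² + (0.045·55.35)²) = √(23.99119 + 6.20384) = 5.495 km
6–10: √((-0.033·111.32)² + (-0.084·55.35)²) = √(13.49504 + 21.61692) = 5.926 km
6–7: √((-0.035·111.32)² + (-0.084·55.35)²) = √(15.18037 + 21.61692) = 6.066 km
7–9: √((-0.059·111.32)² + (0.013·55.35)²) = √(43.13705 + 0.51775) = 6.607 km
9–10: √((0.061·111.32)² + (-0.013·55.35)²) = √(46.11116 + 0.51775) = 6.829 km
5–6: √((0.050·111.32)² + (0.116·55.35)²) = √(30.98036 + 41.22410) = 8.497 km
5–8: √((-0.067·111.32)² + (0.075·55.35)²) = √(55.62833 + 17.23288) = 8.536 km
7–8: √((-0.082·111.32)² + (0.043·55.35)²) = √(83.32477 + 5.66464) = 9.433 km
8–10: √((0.084·111.32)² + (-0.043·55.35)²) = √(87.43896 + 5.66464) = 9.649 km
6–9: √((-0.094·111.32)² + (-0.071·55.35)²) = √(109.49697 + 15.44372) = 11.178 km
6–8: √((-0.117·111.32)² + (-0.041·55.35)²) = √(169.63604 + 5.14995) = 13.221 km
Closest pair: 7–10 at 0.223 km.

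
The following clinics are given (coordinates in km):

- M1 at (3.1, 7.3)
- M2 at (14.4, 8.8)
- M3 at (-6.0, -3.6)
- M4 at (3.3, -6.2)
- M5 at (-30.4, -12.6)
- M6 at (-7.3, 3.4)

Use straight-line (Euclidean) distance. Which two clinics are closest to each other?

Pairwise distances:
M1–M2: 11.4 km
M1–M3: 14.2 km
M1–M4: 13.5 km
M1–M5: 39.0 km
M1–M6: 11.1 km
M2–M3: 23.9 km
M2–M4: 18.7 km
M2–M5: 49.6 km
M2–M6: 22.4 km
M3–M4: 9.7 km
M3–M5: 26.0 km
M3–M6: 7.1 km
M4–M5: 34.3 km
M4–M6: 14.3 km
M5–M6: 28.1 km
Closest pair: M3–M6 at 7.1 km.

M3 and M6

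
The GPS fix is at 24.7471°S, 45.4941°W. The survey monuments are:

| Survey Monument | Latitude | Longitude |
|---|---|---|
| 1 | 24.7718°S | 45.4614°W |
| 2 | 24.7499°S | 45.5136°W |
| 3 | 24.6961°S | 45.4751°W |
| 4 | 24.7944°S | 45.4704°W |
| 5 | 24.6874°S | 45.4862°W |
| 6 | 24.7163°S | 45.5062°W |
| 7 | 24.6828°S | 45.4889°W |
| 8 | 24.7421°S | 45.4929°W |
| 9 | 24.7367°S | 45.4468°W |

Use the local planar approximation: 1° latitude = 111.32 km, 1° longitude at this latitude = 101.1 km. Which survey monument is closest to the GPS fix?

8

Distances from 24.7471°S, 45.4941°W:
1: 4.3000 km
2: 1.9959 km
3: 5.9935 km
4: 5.7850 km
5: 6.6936 km
6: 3.6404 km
7: 7.1772 km
8: 0.5697 km
9: 4.9202 km
Minimum: 8 at 0.5697 km.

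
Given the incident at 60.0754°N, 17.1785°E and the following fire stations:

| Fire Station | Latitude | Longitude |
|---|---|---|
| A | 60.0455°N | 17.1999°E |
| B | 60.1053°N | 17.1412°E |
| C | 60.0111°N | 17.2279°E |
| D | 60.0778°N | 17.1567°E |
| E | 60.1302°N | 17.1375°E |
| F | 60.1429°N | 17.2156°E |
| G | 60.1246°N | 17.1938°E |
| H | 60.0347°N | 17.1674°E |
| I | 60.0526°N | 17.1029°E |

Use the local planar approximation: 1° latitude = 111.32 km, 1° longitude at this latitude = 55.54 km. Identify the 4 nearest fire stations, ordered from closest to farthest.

D, A, B, H

Distances from 60.0754°N, 17.1785°E:
A: 3.5343 km
B: 3.9205 km
C: 7.6657 km
D: 1.2399 km
E: 6.5115 km
F: 7.7915 km
G: 5.5425 km
H: 4.5725 km
I: 4.9063 km
Sorted: D (1.2399 km) < A (3.5343 km) < B (3.9205 km) < H (4.5725 km) < I (4.9063 km) < G (5.5425 km) < …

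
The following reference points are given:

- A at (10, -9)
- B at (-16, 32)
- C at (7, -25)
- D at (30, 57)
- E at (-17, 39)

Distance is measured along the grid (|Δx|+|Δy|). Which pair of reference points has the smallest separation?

B and E

Pairwise distances:
B–E: 8
A–C: 19
D–E: 65
A–B: 67
B–D: 71
A–E: 75
B–C: 80
A–D: 86
C–E: 88
C–D: 105
Closest pair: B–E at 8.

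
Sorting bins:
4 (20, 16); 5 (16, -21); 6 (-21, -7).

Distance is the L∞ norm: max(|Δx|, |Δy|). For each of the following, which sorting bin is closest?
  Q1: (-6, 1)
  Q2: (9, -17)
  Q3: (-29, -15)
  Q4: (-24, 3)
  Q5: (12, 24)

Q1 at (-6, 1):
  4: 26
  5: 22
  6: 15
  → nearest: 6 (15)
Q2 at (9, -17):
  4: 33
  5: 7
  6: 30
  → nearest: 5 (7)
Q3 at (-29, -15):
  4: 49
  5: 45
  6: 8
  → nearest: 6 (8)
Q4 at (-24, 3):
  4: 44
  5: 40
  6: 10
  → nearest: 6 (10)
Q5 at (12, 24):
  4: 8
  5: 45
  6: 33
  → nearest: 4 (8)

Q1→6; Q2→5; Q3→6; Q4→6; Q5→4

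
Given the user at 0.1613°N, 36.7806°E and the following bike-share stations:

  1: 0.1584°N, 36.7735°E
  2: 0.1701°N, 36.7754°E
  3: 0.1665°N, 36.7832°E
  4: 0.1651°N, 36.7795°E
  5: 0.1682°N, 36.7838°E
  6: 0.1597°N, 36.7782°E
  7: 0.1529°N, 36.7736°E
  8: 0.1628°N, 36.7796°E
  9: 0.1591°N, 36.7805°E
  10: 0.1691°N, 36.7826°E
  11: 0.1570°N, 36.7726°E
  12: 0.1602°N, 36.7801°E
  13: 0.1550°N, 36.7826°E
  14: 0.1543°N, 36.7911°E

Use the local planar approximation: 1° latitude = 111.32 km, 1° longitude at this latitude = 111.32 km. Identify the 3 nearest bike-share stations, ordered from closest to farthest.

12, 8, 9

Distances from 0.1613°N, 36.7806°E:
1: 0.8538 km
2: 1.1379 km
3: 0.6472 km
4: 0.4404 km
5: 0.8467 km
6: 0.3211 km
7: 1.2172 km
8: 0.2007 km
9: 0.2452 km
10: 0.8964 km
11: 1.0111 km
12: 0.1345 km
13: 0.7358 km
14: 1.4048 km
Sorted: 12 (0.1345 km) < 8 (0.2007 km) < 9 (0.2452 km) < 6 (0.3211 km) < 4 (0.4404 km) < …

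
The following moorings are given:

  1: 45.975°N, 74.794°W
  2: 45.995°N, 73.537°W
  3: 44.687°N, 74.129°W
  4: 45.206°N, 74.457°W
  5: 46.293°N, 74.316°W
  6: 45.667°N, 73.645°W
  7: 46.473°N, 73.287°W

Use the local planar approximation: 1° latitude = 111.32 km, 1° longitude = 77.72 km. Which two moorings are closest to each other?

2 and 6

Pairwise distances:
1–2: √((0.020·111.32)² + (1.257·77.72)²) = √(4.95686 + 9544.12545) = 97.719 km
1–3: √((-1.288·111.32)² + (0.665·77.72)²) = √(20557.87028 + 2671.21518) = 152.411 km
1–4: √((-0.769·111.32)² + (0.337·77.72)²) = √(7328.22972 + 686.00201) = 89.522 km
1–5: √((0.318·111.32)² + (0.478·77.72)²) = √(1253.14301 + 1380.13439) = 51.315 km
1–6: √((-0.308·111.32)² + (1.149·77.72)²) = √(1175.56820 + 7974.54001) = 95.656 km
1–7: √((0.498·111.32)² + (1.507·77.72)²) = √(3073.30088 + 13718.04075) = 129.581 km
2–3: √((-1.308·111.32)² + (-0.592·77.72)²) = √(21201.27032 + 2116.94218) = 152.703 km
2–4: √((-0.789·111.32)² + (-0.920·77.72)²) = √(7714.36888 + 5112.59321) = 113.256 km
2–5: √((0.298·111.32)² + (-0.779·77.72)²) = √(1100.47181 + 3665.56141) = 69.036 km
2–6: √((-0.328·111.32)² + (-0.108·77.72)²) = √(1333.19625 + 70.45521) = 37.465 km
2–7: √((0.478·111.32)² + (0.250·77.72)²) = √(2831.40626 + 377.52490) = 56.647 km
3–4: √((0.519·111.32)² + (-0.328·77.72)²) = √(3337.95987 + 649.85022) = 63.149 km
3–5: √((1.606·111.32)² + (-0.187·77.72)²) = √(31962.25980 + 211.22669) = 179.370 km
3–6: √((0.980·111.32)² + (0.484·77.72)²) = √(11901.41356 + 1414.99957) = 115.397 km
3–7: √((1.786·111.32)² + (0.842·77.72)²) = √(39528.40626 + 4282.42501) = 209.310 km
4–5: √((1.087·111.32)² + (0.141·77.72)²) = √(14642.17130 + 120.08916) = 121.500 km
4–6: √((0.461·111.32)² + (0.812·77.72)²) = √(2633.59049 + 3982.70044) = 81.341 km
4–7: √((1.267·111.32)² + (1.170·77.72)²) = √(19892.96988 + 8268.70137) = 167.814 km
5–6: √((-0.626·111.32)² + (0.671·77.72)²) = √(4856.18320 + 2719.63502) = 87.039 km
5–7: √((0.180·111.32)² + (1.029·77.72)²) = √(401.50541 + 6395.82148) = 82.446 km
6–7: √((0.806·111.32)² + (0.358·77.72)²) = √(8050.38182 + 774.16162) = 93.939 km
Closest pair: 2–6 at 37.465 km.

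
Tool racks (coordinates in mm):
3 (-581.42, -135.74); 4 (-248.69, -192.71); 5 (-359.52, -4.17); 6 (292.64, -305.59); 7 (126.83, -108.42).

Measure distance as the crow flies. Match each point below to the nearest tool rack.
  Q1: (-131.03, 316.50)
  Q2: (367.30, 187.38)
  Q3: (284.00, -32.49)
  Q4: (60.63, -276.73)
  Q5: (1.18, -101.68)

Q1 at (-131.03, 316.50):
  3: √((-450.39)² + (-452.24)²) = √(202851.1521 + 204521.0176) = 638.26 mm
  4: √((-117.66)² + (-509.21)²) = √(13843.8756 + 259294.8241) = 522.63 mm
  5: √((-228.49)² + (-320.67)²) = √(52207.6801 + 102829.2489) = 393.75 mm
  6: √((423.67)² + (-622.09)²) = √(179496.2689 + 386995.9681) = 752.66 mm
  7: √((257.86)² + (-424.92)²) = √(66491.7796 + 180557.0064) = 497.04 mm
  → nearest: 5 (393.75 mm)
Q2 at (367.30, 187.38):
  3: √((-948.72)² + (-323.12)²) = √(900069.6384 + 104406.5344) = 1002.24 mm
  4: √((-615.99)² + (-380.09)²) = √(379443.6801 + 144468.4081) = 723.82 mm
  5: √((-726.82)² + (-191.55)²) = √(528267.3124 + 36691.4025) = 751.64 mm
  6: √((-74.66)² + (-492.97)²) = √(5574.1156 + 243019.4209) = 498.59 mm
  7: √((-240.47)² + (-295.80)²) = √(57825.8209 + 87497.6400) = 381.21 mm
  → nearest: 7 (381.21 mm)
Q3 at (284.00, -32.49):
  3: √((-865.42)² + (-103.25)²) = √(748951.7764 + 10660.5625) = 871.56 mm
  4: √((-532.69)² + (-160.22)²) = √(283758.6361 + 25670.4484) = 556.26 mm
  5: √((-643.52)² + (28.32)²) = √(414117.9904 + 802.0224) = 644.14 mm
  6: √((8.64)² + (-273.10)²) = √(74.6496 + 74583.6100) = 273.24 mm
  7: √((-157.17)² + (-75.93)²) = √(24702.4089 + 5765.3649) = 174.55 mm
  → nearest: 7 (174.55 mm)
Q4 at (60.63, -276.73):
  3: √((-642.05)² + (140.99)²) = √(412228.2025 + 19878.1801) = 657.35 mm
  4: √((-309.32)² + (84.02)²) = √(95678.8624 + 7059.3604) = 320.53 mm
  5: √((-420.15)² + (272.56)²) = √(176526.0225 + 74288.9536) = 500.81 mm
  6: √((232.01)² + (-28.86)²) = √(53828.6401 + 832.8996) = 233.80 mm
  7: √((66.20)² + (168.31)²) = √(4382.4400 + 28328.2561) = 180.86 mm
  → nearest: 7 (180.86 mm)
Q5 at (1.18, -101.68):
  3: √((-582.60)² + (-34.06)²) = √(339422.7600 + 1160.0836) = 583.59 mm
  4: √((-249.87)² + (-91.03)²) = √(62435.0169 + 8286.4609) = 265.94 mm
  5: √((-360.70)² + (97.51)²) = √(130104.4900 + 9508.2001) = 373.65 mm
  6: √((291.46)² + (-203.91)²) = √(84948.9316 + 41579.2881) = 355.71 mm
  7: √((125.65)² + (-6.74)²) = √(15787.9225 + 45.4276) = 125.83 mm
  → nearest: 7 (125.83 mm)

Q1→5; Q2→7; Q3→7; Q4→7; Q5→7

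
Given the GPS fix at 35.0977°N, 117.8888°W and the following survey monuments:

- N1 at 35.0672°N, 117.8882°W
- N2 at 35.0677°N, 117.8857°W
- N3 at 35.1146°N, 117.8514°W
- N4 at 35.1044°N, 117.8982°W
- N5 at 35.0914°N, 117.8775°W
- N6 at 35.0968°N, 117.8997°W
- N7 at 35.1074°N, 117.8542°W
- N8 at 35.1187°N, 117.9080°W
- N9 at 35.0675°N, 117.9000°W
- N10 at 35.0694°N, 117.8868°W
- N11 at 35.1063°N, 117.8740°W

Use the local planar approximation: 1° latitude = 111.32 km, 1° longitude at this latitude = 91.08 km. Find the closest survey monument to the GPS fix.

N6

Distances from 35.0977°N, 117.8888°W:
N1: √((-0.0305·111.32)² + (0.0006·91.08)²) = √(11.527790 + 0.002986) = 3.3957 km
N2: √((-0.0300·111.32)² + (0.0031·91.08)²) = √(11.152928 + 0.079720) = 3.3515 km
N3: √((0.0169·111.32)² + (0.0374·91.08)²) = √(3.539320 + 11.603506) = 3.8914 km
N4: √((0.0067·111.32)² + (-0.0094·91.08)²) = √(0.556283 + 0.732996) = 1.1355 km
N5: √((-0.0063·111.32)² + (0.0113·91.08)²) = √(0.491844 + 1.059261) = 1.2454 km
N6: √((-0.0009·111.32)² + (-0.0109·91.08)²) = √(0.010038 + 0.985596) = 0.9978 km
N7: √((0.0097·111.32)² + (0.0346·91.08)²) = √(1.165977 + 9.931120) = 3.3312 km
N8: √((0.0210·111.32)² + (-0.0192·91.08)²) = √(5.464935 + 3.058078) = 2.9194 km
N9: √((-0.0302·111.32)² + (-0.0112·91.08)²) = √(11.302130 + 1.040596) = 3.5132 km
N10: √((-0.0283·111.32)² + (0.0020·91.08)²) = √(9.924743 + 0.033182) = 3.1556 km
N11: √((0.0086·111.32)² + (0.0148·91.08)²) = √(0.916523 + 1.817061) = 1.6534 km
Minimum: N6 at 0.9978 km.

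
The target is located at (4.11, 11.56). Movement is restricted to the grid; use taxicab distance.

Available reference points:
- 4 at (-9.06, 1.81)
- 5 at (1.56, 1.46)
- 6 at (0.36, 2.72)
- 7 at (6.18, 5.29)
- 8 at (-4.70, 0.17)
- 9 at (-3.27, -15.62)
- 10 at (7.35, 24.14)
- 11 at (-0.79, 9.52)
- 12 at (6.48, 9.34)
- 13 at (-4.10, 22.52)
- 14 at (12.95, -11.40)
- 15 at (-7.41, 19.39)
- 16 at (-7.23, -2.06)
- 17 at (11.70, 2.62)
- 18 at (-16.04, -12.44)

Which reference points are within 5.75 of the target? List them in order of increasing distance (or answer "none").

12

Distances from (4.11, 11.56):
4: |-13.17| + |-9.75| = 13.17 + 9.75 = 22.92
5: |-2.55| + |-10.10| = 2.55 + 10.10 = 12.65
6: |-3.75| + |-8.84| = 3.75 + 8.84 = 12.59
7: |2.07| + |-6.27| = 2.07 + 6.27 = 8.34
8: |-8.81| + |-11.39| = 8.81 + 11.39 = 20.20
9: |-7.38| + |-27.18| = 7.38 + 27.18 = 34.56
10: |3.24| + |12.58| = 3.24 + 12.58 = 15.82
11: |-4.90| + |-2.04| = 4.90 + 2.04 = 6.94
12: |2.37| + |-2.22| = 2.37 + 2.22 = 4.59
13: |-8.21| + |10.96| = 8.21 + 10.96 = 19.17
14: |8.84| + |-22.96| = 8.84 + 22.96 = 31.80
15: |-11.52| + |7.83| = 11.52 + 7.83 = 19.35
16: |-11.34| + |-13.62| = 11.34 + 13.62 = 24.96
17: |7.59| + |-8.94| = 7.59 + 8.94 = 16.53
18: |-20.15| + |-24.00| = 20.15 + 24.00 = 44.15
Threshold 5.75: 12 (4.59) is within range.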